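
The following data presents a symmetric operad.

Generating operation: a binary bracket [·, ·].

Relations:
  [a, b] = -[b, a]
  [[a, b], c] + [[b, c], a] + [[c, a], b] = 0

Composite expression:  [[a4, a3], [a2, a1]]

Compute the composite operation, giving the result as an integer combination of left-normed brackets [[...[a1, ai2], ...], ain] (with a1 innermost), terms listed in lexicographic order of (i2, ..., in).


Skip Jacobi rewriting: expand, keep a1-initial words, read off terms.
Composite bracket: [[a4, a3], [a2, a1]]
Applying ab - ba throughout gives 8 signed words (2^3 = 8).
The a1-initial words carry the normal form:
  the word a1a2a3a4 carries sign -1 and contributes -[[[a1, a2], a3], a4]
  the word a1a2a4a3 carries sign +1 and contributes +[[[a1, a2], a4], a3]

-[[[a1, a2], a3], a4] + [[[a1, a2], a4], a3]


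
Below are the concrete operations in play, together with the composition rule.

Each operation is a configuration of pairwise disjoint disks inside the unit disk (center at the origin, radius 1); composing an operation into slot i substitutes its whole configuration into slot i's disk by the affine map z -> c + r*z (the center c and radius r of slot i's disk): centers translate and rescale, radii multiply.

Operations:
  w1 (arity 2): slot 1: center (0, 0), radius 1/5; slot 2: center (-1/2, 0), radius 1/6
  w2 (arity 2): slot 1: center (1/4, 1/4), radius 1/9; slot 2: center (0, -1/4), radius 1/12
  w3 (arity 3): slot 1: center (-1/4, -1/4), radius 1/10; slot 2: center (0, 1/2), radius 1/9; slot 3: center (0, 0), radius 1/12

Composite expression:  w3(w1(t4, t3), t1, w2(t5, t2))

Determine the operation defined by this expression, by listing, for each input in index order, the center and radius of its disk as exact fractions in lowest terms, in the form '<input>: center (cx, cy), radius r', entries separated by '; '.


Below w3, radii multiply path by path; the t-disk centers shift.
t4: after 2 affine steps, its disk has center (-1/4, -1/4), radius 1/50
t3: after 2 affine steps, its disk has center (-3/10, -1/4), radius 1/60
t1: after 1 affine step, its disk has center (0, 1/2), radius 1/9
t5: after 2 affine steps, its disk has center (1/48, 1/48), radius 1/108
t2: after 2 affine steps, its disk has center (0, -1/48), radius 1/144

t1: center (0, 1/2), radius 1/9; t2: center (0, -1/48), radius 1/144; t3: center (-3/10, -1/4), radius 1/60; t4: center (-1/4, -1/4), radius 1/50; t5: center (1/48, 1/48), radius 1/108


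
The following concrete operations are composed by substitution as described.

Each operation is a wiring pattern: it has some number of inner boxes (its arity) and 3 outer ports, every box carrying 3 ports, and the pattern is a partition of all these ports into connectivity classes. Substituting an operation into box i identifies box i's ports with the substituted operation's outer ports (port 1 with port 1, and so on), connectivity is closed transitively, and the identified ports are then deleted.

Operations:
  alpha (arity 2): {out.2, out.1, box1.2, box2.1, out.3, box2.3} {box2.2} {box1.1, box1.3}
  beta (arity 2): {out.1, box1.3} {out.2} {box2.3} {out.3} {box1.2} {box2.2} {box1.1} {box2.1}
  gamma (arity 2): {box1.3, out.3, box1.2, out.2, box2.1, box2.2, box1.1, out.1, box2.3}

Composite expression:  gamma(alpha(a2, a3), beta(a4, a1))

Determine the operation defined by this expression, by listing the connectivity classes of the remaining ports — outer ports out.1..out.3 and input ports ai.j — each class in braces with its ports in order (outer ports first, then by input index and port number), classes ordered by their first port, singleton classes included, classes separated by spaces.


{out.1, out.2, out.3, a2.2, a3.1, a3.3, a4.3} {a1.1} {a1.2} {a1.3} {a2.1, a2.3} {a3.2} {a4.1} {a4.2}

Substituting into gamma glues patterns; closure does the rest.
stage alpha: inputs (a2, a3), connectivity {out.1, out.2, out.3, a2.2, a3.1, a3.3} {a2.1, a2.3} {a3.2}, out.j its boundary
stage beta: inputs (a4, a1), connectivity {out.1, a4.3} {out.2} {out.3} {a1.1} {a1.2} {a1.3} {a4.1} {a4.2}, out.j its boundary
stage gamma: inputs (a2, a3, a4, a1), connectivity {out.1, out.2, out.3, a2.2, a3.1, a3.3, a4.3} {a1.1} {a1.2} {a1.3} {a2.1, a2.3} {a3.2} {a4.1} {a4.2}, out.j its boundary


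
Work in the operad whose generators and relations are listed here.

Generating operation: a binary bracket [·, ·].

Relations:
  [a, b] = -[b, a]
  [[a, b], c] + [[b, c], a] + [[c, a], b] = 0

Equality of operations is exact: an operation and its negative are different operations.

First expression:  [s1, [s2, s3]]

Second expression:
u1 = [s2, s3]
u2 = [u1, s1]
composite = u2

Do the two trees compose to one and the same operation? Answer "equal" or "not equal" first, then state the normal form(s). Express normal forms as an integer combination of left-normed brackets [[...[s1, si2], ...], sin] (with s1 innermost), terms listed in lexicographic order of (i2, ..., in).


not equal; first: [[s1, s2], s3] - [[s1, s3], s2]; second: -[[s1, s2], s3] + [[s1, s3], s2]

Normal form of the first expression: [[s1, s2], s3] - [[s1, s3], s2]
Normal form of the second expression: -[[s1, s2], s3] + [[s1, s3], s2]
Distinct normal forms: not equal.


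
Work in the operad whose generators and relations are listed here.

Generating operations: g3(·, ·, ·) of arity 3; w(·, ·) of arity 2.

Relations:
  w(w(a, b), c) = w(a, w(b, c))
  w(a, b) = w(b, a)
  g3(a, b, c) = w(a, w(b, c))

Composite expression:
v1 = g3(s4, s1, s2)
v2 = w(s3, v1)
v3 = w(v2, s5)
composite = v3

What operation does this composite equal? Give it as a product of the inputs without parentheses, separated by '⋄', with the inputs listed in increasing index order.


s1 ⋄ s2 ⋄ s3 ⋄ s4 ⋄ s5

Key point: w commutes, so take the s-inputs in any fixed order.
g3(s4, s1, s2) unparenthesizes to s4 ⋄ s1 ⋄ s2
w(s3, g3(s4, s1, s2)) unparenthesizes to s3 ⋄ s4 ⋄ s1 ⋄ s2
w(w(s3, g3(s4, s1, s2)), s5) unparenthesizes to s3 ⋄ s4 ⋄ s1 ⋄ s2 ⋄ s5
sorting the factors by input index: s1 ⋄ s2 ⋄ s3 ⋄ s4 ⋄ s5


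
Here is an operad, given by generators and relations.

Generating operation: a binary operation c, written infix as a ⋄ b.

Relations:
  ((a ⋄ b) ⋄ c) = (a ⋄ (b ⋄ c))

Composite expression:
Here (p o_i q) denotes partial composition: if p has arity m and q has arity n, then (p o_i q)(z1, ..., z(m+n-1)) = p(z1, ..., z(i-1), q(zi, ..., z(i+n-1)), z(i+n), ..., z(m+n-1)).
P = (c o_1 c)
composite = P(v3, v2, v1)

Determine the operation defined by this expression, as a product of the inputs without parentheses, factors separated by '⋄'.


v3 ⋄ v2 ⋄ v1

Under associativity of c, the answer is the v's in reading order.
(v3 ⋄ v2) spells out as v3 ⋄ v2
((v3 ⋄ v2) ⋄ v1) spells out as v3 ⋄ v2 ⋄ v1


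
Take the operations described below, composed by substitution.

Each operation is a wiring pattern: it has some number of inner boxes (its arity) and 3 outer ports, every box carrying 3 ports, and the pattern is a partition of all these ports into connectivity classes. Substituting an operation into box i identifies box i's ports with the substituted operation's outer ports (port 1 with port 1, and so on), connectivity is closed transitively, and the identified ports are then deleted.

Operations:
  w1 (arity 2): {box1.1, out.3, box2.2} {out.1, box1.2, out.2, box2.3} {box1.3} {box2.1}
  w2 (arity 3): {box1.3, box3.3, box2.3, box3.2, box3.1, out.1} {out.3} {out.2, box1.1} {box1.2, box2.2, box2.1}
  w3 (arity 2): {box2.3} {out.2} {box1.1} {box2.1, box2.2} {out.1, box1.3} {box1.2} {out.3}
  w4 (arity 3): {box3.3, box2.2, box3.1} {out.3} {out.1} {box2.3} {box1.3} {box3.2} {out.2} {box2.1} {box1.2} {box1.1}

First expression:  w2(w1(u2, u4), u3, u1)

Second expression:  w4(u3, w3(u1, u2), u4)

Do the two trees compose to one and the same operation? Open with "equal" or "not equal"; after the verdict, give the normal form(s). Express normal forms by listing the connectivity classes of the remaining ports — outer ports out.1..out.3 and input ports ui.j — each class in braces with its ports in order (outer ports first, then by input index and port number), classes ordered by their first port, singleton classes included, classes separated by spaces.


not equal: they reduce to {out.1, u1.1, u1.2, u1.3, u2.1, u3.3, u4.2} {out.2, u2.2, u3.1, u3.2, u4.3} {out.3} {u2.3} {u4.1} and {out.1} {out.2} {out.3} {u1.1} {u1.2} {u1.3} {u2.1, u2.2} {u2.3} {u3.1} {u3.2} {u3.3} {u4.1, u4.3} {u4.2}

Normal form of the first expression: {out.1, u1.1, u1.2, u1.3, u2.1, u3.3, u4.2} {out.2, u2.2, u3.1, u3.2, u4.3} {out.3} {u2.3} {u4.1}
Normal form of the second expression: {out.1} {out.2} {out.3} {u1.1} {u1.2} {u1.3} {u2.1, u2.2} {u2.3} {u3.1} {u3.2} {u3.3} {u4.1, u4.3} {u4.2}
Different reductions; not equal.


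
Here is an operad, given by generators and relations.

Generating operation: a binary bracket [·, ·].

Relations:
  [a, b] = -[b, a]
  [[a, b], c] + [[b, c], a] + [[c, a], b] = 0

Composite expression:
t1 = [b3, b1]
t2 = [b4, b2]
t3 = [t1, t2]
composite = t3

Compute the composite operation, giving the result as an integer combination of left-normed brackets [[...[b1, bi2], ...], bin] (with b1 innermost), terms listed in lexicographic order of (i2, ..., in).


[[[b1, b3], b2], b4] - [[[b1, b3], b4], b2]

Expand each bracket as ab - ba; the b1-initial words give the coefficients.
Composite bracket: [[b3, b1], [b4, b2]]
Under [a, b] = ab - ba we get 8 signed associative words (2^3 = 8).
Only words starting with b1 matter:
  word b1b3b2b4 has sign +1, contributing +[[[b1, b3], b2], b4]
  word b1b3b4b2 has sign -1, contributing -[[[b1, b3], b4], b2]


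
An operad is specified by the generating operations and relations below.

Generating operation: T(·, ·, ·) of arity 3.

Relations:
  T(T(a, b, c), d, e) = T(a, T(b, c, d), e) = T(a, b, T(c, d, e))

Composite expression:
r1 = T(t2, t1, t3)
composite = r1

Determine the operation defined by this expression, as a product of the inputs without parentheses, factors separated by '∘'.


The T-tree's shape is irrelevant; the t-reading-order decides.
T(t2, t1, t3) unparenthesizes to t2 ∘ t1 ∘ t3

t2 ∘ t1 ∘ t3


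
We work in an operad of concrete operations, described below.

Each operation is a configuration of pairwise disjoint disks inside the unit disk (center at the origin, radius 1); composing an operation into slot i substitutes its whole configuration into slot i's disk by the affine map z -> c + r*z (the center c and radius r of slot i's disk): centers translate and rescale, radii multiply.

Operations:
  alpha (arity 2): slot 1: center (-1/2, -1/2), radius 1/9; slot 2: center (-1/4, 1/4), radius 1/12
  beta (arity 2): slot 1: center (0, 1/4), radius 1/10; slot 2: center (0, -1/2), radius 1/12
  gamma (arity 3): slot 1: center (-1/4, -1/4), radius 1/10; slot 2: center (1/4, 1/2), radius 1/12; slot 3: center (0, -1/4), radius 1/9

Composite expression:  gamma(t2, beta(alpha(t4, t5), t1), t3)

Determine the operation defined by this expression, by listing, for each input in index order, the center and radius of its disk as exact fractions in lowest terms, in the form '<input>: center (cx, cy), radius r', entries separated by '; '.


t1: center (1/4, 11/24), radius 1/144; t2: center (-1/4, -1/4), radius 1/10; t3: center (0, -1/4), radius 1/9; t4: center (59/240, 31/60), radius 1/1080; t5: center (119/480, 251/480), radius 1/1440

Below gamma, radii multiply path by path; the t-disk centers shift.
for t2, the 1-step affine chain lands on center (-1/4, -1/4), radius 1/10
for t4, the 3-step affine chain lands on center (59/240, 31/60), radius 1/1080
for t5, the 3-step affine chain lands on center (119/480, 251/480), radius 1/1440
for t1, the 2-step affine chain lands on center (1/4, 11/24), radius 1/144
for t3, the 1-step affine chain lands on center (0, -1/4), radius 1/9


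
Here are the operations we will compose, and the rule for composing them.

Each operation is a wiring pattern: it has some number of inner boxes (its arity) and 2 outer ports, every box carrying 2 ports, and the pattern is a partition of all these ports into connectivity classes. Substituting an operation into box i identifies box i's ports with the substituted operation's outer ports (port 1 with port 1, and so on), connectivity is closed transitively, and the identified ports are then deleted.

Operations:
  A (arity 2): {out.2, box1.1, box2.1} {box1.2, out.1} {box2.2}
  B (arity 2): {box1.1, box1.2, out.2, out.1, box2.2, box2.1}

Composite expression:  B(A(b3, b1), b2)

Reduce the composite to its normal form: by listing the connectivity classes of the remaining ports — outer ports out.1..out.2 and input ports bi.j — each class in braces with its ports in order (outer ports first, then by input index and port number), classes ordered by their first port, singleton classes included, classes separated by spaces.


{out.1, out.2, b1.1, b2.1, b2.2, b3.1, b3.2} {b1.2}


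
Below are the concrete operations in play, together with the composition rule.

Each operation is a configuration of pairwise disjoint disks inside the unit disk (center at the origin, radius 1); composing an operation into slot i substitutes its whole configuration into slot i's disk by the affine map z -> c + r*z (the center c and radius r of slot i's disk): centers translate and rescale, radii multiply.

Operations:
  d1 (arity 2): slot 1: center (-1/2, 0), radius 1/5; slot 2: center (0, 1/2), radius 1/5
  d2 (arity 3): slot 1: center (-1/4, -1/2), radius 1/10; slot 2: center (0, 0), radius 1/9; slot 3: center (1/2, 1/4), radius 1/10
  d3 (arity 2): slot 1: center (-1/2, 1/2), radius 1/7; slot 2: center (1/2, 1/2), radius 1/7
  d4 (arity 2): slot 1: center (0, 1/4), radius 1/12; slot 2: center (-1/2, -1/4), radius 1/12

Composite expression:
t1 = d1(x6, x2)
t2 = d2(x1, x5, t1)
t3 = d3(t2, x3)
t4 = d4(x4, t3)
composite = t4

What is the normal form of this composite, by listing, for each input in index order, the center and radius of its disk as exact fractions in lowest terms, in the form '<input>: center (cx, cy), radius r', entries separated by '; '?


x1: center (-61/112, -3/14), radius 1/840; x2: center (-15/28, -43/210), radius 1/4200; x3: center (-11/24, -5/24), radius 1/84; x4: center (0, 1/4), radius 1/12; x5: center (-13/24, -5/24), radius 1/756; x6: center (-901/1680, -23/112), radius 1/4200


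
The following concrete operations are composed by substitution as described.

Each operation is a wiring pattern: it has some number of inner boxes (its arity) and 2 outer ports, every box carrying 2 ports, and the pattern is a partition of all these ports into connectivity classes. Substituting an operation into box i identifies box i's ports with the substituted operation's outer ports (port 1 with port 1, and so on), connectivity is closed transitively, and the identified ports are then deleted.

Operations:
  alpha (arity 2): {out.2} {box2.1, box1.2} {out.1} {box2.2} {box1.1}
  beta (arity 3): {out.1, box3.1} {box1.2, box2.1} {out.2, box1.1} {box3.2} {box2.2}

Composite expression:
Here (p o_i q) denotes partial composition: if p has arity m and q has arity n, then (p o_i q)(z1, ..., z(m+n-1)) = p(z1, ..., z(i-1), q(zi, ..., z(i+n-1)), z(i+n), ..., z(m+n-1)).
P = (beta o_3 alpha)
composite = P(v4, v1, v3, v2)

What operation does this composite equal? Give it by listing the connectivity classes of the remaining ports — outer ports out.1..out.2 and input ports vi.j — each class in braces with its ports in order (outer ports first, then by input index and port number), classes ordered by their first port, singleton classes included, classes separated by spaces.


{out.1} {out.2, v4.1} {v1.1, v4.2} {v1.2} {v2.1, v3.2} {v2.2} {v3.1}

Two ports join when wires chain via beta-identified ports.
the subtree at alpha composes to {out.1} {out.2} {v2.1, v3.2} {v2.2} {v3.1} on (v3, v2); out.j = own outer ports
the subtree at beta composes to {out.1} {out.2, v4.1} {v1.1, v4.2} {v1.2} {v2.1, v3.2} {v2.2} {v3.1} on (v4, v1, v3, v2); out.j = own outer ports


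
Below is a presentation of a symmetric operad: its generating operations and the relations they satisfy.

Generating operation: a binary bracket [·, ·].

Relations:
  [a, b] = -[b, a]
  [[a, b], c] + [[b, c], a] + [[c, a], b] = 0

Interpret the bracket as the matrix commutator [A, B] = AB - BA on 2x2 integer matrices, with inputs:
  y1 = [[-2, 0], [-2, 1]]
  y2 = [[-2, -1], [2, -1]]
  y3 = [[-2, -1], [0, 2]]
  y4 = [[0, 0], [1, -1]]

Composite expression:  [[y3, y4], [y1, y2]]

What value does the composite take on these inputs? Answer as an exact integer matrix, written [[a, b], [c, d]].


[[-4, -2], [0, 4]]

[y3, y4] = [[-1, 1], [4, 1]]
[y1, y2] = [[-2, 3], [8, 2]]
[[y3, y4], [y1, y2]] = [[-4, -2], [0, 4]]


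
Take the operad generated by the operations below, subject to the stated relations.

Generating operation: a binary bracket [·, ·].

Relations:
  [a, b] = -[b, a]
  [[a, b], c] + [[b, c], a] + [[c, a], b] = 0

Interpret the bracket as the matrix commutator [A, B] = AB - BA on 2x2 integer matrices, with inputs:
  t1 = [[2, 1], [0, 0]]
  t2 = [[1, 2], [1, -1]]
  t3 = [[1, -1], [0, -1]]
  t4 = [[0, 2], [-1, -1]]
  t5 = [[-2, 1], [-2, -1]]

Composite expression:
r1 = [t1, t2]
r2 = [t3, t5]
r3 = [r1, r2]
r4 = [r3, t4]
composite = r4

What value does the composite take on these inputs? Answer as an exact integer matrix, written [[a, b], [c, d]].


[t1, t2] = [[1, 2], [-2, -1]]
[t3, t5] = [[2, 1], [4, -2]]
[[t1, t2], [t3, t5]] = [[10, -6], [-16, -10]]
[[[t1, t2], [t3, t5]], t4] = [[38, 46], [4, -38]]

[[38, 46], [4, -38]]


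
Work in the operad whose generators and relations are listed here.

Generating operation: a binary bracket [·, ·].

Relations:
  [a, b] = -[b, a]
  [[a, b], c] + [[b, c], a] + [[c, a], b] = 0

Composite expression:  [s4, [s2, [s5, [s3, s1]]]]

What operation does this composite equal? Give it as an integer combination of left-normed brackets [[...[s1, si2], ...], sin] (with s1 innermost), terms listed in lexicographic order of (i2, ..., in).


[[[[s1, s3], s5], s2], s4]


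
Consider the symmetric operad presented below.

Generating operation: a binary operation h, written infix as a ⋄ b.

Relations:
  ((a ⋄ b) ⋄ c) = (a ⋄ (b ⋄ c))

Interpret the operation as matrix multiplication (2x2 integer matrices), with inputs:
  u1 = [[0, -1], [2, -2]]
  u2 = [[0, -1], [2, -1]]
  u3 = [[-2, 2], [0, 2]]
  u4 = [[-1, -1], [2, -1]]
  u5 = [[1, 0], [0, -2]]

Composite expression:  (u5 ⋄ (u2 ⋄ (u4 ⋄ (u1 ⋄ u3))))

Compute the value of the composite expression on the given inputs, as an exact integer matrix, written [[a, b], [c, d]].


[[-4, 4], [-8, -16]]

(u1 ⋄ u3) = [[0, -2], [-4, 0]]
(u4 ⋄ (u1 ⋄ u3)) = [[4, 2], [4, -4]]
(u2 ⋄ (u4 ⋄ (u1 ⋄ u3))) = [[-4, 4], [4, 8]]
(u5 ⋄ (u2 ⋄ (u4 ⋄ (u1 ⋄ u3)))) = [[-4, 4], [-8, -16]]


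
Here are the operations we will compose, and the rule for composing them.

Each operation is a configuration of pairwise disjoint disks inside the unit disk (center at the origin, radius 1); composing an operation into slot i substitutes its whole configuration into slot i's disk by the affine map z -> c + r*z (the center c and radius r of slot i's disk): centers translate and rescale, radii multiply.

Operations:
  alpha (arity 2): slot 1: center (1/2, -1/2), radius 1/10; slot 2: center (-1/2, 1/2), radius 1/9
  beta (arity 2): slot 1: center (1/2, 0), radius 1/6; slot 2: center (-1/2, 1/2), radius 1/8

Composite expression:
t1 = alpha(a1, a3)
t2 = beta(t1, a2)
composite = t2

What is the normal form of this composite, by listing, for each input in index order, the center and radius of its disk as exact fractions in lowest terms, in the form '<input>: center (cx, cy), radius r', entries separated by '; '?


a1: center (7/12, -1/12), radius 1/60; a2: center (-1/2, 1/2), radius 1/8; a3: center (5/12, 1/12), radius 1/54

Each a-disk chains the slot maps above it in beta; radii multiply.
for a1, the 2-step affine chain lands on center (7/12, -1/12), radius 1/60
for a3, the 2-step affine chain lands on center (5/12, 1/12), radius 1/54
for a2, the 1-step affine chain lands on center (-1/2, 1/2), radius 1/8


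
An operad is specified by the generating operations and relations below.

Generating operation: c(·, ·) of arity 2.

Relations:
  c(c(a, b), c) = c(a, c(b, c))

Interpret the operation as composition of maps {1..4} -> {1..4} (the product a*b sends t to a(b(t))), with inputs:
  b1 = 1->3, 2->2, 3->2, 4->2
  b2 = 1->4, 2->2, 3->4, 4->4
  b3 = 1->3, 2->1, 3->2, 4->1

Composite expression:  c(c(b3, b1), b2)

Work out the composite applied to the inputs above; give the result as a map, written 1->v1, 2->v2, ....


1->1, 2->1, 3->1, 4->1

c(b3, b1) = 1->2, 2->1, 3->1, 4->1
c(c(b3, b1), b2) = 1->1, 2->1, 3->1, 4->1


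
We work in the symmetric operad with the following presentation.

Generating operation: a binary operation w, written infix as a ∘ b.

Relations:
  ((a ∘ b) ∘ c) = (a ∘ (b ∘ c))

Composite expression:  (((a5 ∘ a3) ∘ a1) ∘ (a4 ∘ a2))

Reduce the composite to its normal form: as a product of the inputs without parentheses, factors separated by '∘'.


a5 ∘ a3 ∘ a1 ∘ a4 ∘ a2

Associativity of w dissolves the nesting; only the a-input order survives.
(a5 ∘ a3) linearizes to a5 ∘ a3
((a5 ∘ a3) ∘ a1) linearizes to a5 ∘ a3 ∘ a1
(a4 ∘ a2) linearizes to a4 ∘ a2
(((a5 ∘ a3) ∘ a1) ∘ (a4 ∘ a2)) linearizes to a5 ∘ a3 ∘ a1 ∘ a4 ∘ a2


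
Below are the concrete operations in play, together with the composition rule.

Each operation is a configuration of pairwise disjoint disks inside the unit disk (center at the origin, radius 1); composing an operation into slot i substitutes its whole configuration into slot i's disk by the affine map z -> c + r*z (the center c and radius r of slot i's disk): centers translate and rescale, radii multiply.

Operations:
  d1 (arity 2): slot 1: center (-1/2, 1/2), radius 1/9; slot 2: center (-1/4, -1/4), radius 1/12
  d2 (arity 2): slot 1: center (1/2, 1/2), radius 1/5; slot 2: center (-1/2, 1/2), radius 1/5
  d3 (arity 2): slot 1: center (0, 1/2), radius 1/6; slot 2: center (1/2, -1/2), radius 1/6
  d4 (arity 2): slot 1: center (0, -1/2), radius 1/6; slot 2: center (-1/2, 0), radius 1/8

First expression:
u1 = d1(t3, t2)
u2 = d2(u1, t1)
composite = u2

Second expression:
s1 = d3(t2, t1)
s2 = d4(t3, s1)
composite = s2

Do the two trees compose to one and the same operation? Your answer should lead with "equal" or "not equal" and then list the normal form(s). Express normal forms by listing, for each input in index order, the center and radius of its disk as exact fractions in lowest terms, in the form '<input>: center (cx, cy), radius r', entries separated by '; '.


not equal; first: t1: center (-1/2, 1/2), radius 1/5; t2: center (9/20, 9/20), radius 1/60; t3: center (2/5, 3/5), radius 1/45; second: t1: center (-7/16, -1/16), radius 1/48; t2: center (-1/2, 1/16), radius 1/48; t3: center (0, -1/2), radius 1/6

Reducing the first expression gives t1: center (-1/2, 1/2), radius 1/5; t2: center (9/20, 9/20), radius 1/60; t3: center (2/5, 3/5), radius 1/45
Reducing the second expression gives t1: center (-7/16, -1/16), radius 1/48; t2: center (-1/2, 1/16), radius 1/48; t3: center (0, -1/2), radius 1/6
Distinct normal forms: not equal.


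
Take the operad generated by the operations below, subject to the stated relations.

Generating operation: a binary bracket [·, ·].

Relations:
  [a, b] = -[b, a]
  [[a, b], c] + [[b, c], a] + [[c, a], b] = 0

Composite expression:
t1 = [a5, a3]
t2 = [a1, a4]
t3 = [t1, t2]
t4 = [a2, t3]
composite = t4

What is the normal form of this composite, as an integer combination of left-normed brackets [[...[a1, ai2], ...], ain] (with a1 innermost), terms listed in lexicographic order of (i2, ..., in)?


-[[[[a1, a4], a3], a5], a2] + [[[[a1, a4], a5], a3], a2]

A multilinear Lie element is pinned by a1-initial words (a1 innermost).
Composite bracket: [a2, [[a5, a3], [a1, a4]]]
Full expansion: 16 signed words from ab - ba (2^4 = 16).
Coefficients come from the a1-initial words:
  word a1a4a3a5a2 has sign -1, contributing -[[[[a1, a4], a3], a5], a2]
  word a1a4a5a3a2 has sign +1, contributing +[[[[a1, a4], a5], a3], a2]


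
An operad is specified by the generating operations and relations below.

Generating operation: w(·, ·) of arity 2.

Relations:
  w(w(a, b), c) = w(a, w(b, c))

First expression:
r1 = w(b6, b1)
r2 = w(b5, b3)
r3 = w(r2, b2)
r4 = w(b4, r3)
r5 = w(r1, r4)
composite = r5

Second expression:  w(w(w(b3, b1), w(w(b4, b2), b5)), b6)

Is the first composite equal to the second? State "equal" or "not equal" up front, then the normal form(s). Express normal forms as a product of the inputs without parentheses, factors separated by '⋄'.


not equal; the first gives b6 ⋄ b1 ⋄ b4 ⋄ b5 ⋄ b3 ⋄ b2 and the second b3 ⋄ b1 ⋄ b4 ⋄ b2 ⋄ b5 ⋄ b6

Reducing the first expression gives b6 ⋄ b1 ⋄ b4 ⋄ b5 ⋄ b3 ⋄ b2
Reducing the second expression gives b3 ⋄ b1 ⋄ b4 ⋄ b2 ⋄ b5 ⋄ b6
They disagree, so not equal.


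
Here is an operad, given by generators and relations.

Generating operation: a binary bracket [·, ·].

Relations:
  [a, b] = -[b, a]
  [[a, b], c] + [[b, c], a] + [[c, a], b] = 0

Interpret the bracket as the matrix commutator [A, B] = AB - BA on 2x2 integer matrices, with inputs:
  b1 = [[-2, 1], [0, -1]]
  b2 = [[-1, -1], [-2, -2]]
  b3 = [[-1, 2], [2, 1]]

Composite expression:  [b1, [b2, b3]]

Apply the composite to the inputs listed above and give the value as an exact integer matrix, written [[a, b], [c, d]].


[[2, -4], [2, -2]]

[b2, b3] = [[2, 0], [2, -2]]
[b1, [b2, b3]] = [[2, -4], [2, -2]]


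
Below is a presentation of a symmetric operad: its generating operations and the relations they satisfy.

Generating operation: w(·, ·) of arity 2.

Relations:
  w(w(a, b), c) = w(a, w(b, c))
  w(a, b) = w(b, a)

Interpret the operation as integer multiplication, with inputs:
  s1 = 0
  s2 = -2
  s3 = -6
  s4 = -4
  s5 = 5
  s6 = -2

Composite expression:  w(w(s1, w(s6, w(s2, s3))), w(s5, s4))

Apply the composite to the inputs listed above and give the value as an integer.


0

w(s2, s3) = 12
w(s6, w(s2, s3)) = -24
w(s1, w(s6, w(s2, s3))) = 0
w(s5, s4) = -20
w(w(s1, w(s6, w(s2, s3))), w(s5, s4)) = 0


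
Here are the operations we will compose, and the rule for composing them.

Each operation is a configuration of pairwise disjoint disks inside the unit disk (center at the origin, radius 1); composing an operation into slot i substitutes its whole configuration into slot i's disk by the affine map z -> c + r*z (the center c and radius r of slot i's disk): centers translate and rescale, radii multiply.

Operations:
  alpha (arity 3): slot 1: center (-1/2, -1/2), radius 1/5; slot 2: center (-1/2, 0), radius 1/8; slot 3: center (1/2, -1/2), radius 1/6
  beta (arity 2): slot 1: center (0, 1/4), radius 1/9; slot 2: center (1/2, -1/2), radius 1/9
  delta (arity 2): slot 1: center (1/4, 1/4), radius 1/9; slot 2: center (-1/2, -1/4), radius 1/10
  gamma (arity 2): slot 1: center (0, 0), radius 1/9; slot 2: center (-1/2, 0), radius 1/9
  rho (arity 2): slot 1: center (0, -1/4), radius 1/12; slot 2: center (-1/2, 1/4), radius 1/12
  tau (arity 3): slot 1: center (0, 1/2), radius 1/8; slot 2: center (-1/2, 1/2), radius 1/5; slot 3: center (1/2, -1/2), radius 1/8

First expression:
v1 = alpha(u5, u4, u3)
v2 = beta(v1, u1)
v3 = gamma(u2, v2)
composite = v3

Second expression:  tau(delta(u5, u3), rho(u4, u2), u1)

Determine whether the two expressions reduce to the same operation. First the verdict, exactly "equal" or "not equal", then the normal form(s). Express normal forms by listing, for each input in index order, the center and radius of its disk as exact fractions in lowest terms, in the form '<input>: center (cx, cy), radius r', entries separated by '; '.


not equal — first u1: center (-4/9, -1/18), radius 1/81; u2: center (0, 0), radius 1/9; u3: center (-40/81, 7/324), radius 1/486; u4: center (-41/81, 1/36), radius 1/648; u5: center (-41/81, 7/324), radius 1/405, second u1: center (1/2, -1/2), radius 1/8; u2: center (-3/5, 11/20), radius 1/60; u3: center (-1/16, 15/32), radius 1/80; u4: center (-1/2, 9/20), radius 1/60; u5: center (1/32, 17/32), radius 1/72

In normal form, the first expression is u1: center (-4/9, -1/18), radius 1/81; u2: center (0, 0), radius 1/9; u3: center (-40/81, 7/324), radius 1/486; u4: center (-41/81, 1/36), radius 1/648; u5: center (-41/81, 7/324), radius 1/405
In normal form, the second expression is u1: center (1/2, -1/2), radius 1/8; u2: center (-3/5, 11/20), radius 1/60; u3: center (-1/16, 15/32), radius 1/80; u4: center (-1/2, 9/20), radius 1/60; u5: center (1/32, 17/32), radius 1/72
The normal forms differ: not equal.


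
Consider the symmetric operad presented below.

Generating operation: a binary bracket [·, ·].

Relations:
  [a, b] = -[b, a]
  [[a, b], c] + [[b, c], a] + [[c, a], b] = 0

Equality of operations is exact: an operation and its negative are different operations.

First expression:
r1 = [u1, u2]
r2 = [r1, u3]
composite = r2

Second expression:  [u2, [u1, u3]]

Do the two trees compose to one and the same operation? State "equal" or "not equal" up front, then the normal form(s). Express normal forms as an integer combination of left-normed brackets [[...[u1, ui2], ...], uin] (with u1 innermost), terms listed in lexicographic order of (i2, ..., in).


not equal — first [[u1, u2], u3], second -[[u1, u3], u2]

Normal form of the first expression: [[u1, u2], u3]
Normal form of the second expression: -[[u1, u3], u2]
No match — not equal.


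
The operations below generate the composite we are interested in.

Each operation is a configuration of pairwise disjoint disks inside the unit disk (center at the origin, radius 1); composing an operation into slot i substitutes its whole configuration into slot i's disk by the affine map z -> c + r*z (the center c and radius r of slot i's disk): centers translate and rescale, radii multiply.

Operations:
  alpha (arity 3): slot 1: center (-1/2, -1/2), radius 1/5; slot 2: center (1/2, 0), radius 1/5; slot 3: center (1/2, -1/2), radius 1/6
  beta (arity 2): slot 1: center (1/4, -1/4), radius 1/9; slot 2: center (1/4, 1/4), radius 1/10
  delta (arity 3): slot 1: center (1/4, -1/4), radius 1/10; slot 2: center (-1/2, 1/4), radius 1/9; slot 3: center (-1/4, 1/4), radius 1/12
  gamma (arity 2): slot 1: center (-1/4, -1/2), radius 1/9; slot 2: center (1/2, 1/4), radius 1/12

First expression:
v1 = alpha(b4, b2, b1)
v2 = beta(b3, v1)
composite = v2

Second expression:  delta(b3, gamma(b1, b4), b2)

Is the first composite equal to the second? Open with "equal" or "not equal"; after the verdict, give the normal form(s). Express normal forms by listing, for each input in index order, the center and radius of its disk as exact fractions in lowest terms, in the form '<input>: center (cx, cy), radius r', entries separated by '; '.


not equal; first: b1: center (3/10, 1/5), radius 1/60; b2: center (3/10, 1/4), radius 1/50; b3: center (1/4, -1/4), radius 1/9; b4: center (1/5, 1/5), radius 1/50; second: b1: center (-19/36, 7/36), radius 1/81; b2: center (-1/4, 1/4), radius 1/12; b3: center (1/4, -1/4), radius 1/10; b4: center (-4/9, 5/18), radius 1/108

The first expression reduces to b1: center (3/10, 1/5), radius 1/60; b2: center (3/10, 1/4), radius 1/50; b3: center (1/4, -1/4), radius 1/9; b4: center (1/5, 1/5), radius 1/50
The second expression reduces to b1: center (-19/36, 7/36), radius 1/81; b2: center (-1/4, 1/4), radius 1/12; b3: center (1/4, -1/4), radius 1/10; b4: center (-4/9, 5/18), radius 1/108
Distinct normal forms: not equal.


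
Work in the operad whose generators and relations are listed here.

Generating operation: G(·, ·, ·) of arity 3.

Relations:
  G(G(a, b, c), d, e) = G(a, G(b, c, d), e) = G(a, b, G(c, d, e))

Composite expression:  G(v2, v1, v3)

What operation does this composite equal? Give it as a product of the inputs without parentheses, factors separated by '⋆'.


v2 ⋆ v1 ⋆ v3

All parenthesizations of G agree; list the v-inputs left to right.
G(v2, v1, v3) reduces to v2 ⋆ v1 ⋆ v3


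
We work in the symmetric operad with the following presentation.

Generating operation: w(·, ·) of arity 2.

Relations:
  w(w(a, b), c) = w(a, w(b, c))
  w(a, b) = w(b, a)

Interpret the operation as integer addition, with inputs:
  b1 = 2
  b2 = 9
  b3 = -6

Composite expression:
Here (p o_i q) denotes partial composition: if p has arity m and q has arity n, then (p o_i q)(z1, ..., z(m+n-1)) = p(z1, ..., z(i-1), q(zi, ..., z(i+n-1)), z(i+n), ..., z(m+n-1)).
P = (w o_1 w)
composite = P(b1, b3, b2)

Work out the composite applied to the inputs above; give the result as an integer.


5

w(b1, b3) = -4
w(w(b1, b3), b2) = 5


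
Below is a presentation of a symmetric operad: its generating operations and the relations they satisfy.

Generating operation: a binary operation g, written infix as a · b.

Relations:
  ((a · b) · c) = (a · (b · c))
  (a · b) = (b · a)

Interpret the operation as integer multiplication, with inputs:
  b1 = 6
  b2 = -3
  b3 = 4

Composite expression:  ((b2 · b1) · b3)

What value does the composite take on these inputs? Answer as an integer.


(b2 · b1) = -18
((b2 · b1) · b3) = -72

-72


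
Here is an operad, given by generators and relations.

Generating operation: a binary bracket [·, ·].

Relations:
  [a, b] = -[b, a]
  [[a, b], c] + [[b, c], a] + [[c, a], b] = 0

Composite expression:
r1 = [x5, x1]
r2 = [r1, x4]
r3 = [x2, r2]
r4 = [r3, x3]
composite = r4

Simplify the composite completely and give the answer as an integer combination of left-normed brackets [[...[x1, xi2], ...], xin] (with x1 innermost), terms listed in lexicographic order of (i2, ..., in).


[[[[x1, x5], x4], x2], x3]

Skip Jacobi rewriting: expand, keep x1-initial words, read off terms.
Composite bracket: [[x2, [[x5, x1], x4]], x3]
Each bracket splits as ab - ba, giving 16 signed words (2^4 = 16).
Only words starting with x1 matter:
  x1x5x4x2x3 (sign +1) contributes +[[[[x1, x5], x4], x2], x3]


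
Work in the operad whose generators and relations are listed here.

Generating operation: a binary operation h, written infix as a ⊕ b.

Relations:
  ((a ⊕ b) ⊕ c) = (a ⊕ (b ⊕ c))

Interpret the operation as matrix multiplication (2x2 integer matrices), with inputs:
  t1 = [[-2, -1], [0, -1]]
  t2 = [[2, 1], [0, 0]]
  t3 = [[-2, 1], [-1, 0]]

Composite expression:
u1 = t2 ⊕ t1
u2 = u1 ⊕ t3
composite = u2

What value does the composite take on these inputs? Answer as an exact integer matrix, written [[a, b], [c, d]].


[[11, -4], [0, 0]]

(t2 ⊕ t1) = [[-4, -3], [0, 0]]
((t2 ⊕ t1) ⊕ t3) = [[11, -4], [0, 0]]


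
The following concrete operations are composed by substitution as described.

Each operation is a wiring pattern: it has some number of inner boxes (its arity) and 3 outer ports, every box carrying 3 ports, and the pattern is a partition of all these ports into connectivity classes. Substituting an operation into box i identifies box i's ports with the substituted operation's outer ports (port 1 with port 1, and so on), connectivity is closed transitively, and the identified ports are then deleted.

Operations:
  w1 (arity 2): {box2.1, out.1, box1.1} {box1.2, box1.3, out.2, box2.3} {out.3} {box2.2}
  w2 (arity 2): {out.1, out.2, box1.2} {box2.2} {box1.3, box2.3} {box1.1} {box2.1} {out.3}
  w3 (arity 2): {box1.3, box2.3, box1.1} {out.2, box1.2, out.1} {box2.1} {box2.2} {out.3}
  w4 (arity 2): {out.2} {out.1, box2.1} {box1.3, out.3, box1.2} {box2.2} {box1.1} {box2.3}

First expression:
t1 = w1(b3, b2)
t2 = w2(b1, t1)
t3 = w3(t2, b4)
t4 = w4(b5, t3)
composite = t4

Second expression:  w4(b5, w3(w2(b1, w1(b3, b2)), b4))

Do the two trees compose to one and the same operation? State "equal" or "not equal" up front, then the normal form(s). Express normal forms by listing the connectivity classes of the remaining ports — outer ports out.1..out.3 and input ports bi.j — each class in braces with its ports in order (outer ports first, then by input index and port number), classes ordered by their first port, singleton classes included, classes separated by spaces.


equal: each reduces to {out.1, b1.2, b4.3} {out.2} {out.3, b5.2, b5.3} {b1.1} {b1.3} {b2.1, b3.1} {b2.2} {b2.3, b3.2, b3.3} {b4.1} {b4.2} {b5.1}

The first composite normalizes to {out.1, b1.2, b4.3} {out.2} {out.3, b5.2, b5.3} {b1.1} {b1.3} {b2.1, b3.1} {b2.2} {b2.3, b3.2, b3.3} {b4.1} {b4.2} {b5.1}
The second composite normalizes to {out.1, b1.2, b4.3} {out.2} {out.3, b5.2, b5.3} {b1.1} {b1.3} {b2.1, b3.1} {b2.2} {b2.3, b3.2, b3.3} {b4.1} {b4.2} {b5.1}
Identical normal forms: equal.


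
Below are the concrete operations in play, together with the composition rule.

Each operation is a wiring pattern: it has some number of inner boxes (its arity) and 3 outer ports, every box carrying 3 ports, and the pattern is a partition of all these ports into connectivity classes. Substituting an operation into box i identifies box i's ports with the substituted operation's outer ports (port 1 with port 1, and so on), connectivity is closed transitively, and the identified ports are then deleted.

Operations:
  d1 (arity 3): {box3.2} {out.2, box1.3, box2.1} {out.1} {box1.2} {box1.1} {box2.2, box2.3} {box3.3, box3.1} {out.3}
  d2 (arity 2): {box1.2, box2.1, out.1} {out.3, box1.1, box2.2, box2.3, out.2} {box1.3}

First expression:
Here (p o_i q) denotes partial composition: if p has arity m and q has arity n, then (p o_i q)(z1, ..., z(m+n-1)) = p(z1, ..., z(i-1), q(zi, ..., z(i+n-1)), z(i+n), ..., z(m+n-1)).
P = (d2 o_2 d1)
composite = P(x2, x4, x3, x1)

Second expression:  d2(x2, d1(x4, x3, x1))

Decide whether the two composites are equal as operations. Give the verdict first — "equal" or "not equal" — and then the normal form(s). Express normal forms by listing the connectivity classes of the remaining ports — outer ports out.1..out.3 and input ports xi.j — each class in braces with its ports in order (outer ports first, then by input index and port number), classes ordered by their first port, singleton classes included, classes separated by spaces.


equal; the common form is {out.1, x2.2} {out.2, out.3, x2.1, x3.1, x4.3} {x1.1, x1.3} {x1.2} {x2.3} {x3.2, x3.3} {x4.1} {x4.2}

The first composite normalizes to {out.1, x2.2} {out.2, out.3, x2.1, x3.1, x4.3} {x1.1, x1.3} {x1.2} {x2.3} {x3.2, x3.3} {x4.1} {x4.2}
The second composite normalizes to {out.1, x2.2} {out.2, out.3, x2.1, x3.1, x4.3} {x1.1, x1.3} {x1.2} {x2.3} {x3.2, x3.3} {x4.1} {x4.2}
The normal forms match — equal.


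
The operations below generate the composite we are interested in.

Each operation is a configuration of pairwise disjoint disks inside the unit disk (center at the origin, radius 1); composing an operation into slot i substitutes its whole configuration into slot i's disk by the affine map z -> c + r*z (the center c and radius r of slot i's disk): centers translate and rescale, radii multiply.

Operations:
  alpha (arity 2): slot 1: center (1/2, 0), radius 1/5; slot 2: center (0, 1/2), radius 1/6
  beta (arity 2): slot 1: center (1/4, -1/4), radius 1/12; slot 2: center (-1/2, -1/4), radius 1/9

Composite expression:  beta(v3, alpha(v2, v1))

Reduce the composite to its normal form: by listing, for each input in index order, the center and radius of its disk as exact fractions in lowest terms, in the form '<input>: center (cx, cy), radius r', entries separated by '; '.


v1: center (-1/2, -7/36), radius 1/54; v2: center (-4/9, -1/4), radius 1/45; v3: center (1/4, -1/4), radius 1/12

Below beta, radii multiply path by path; the v-disk centers shift.
input v3: applying the 1 nested substitution gives center (1/4, -1/4), radius 1/12
input v2: applying the 2 nested substitutions gives center (-4/9, -1/4), radius 1/45
input v1: applying the 2 nested substitutions gives center (-1/2, -7/36), radius 1/54


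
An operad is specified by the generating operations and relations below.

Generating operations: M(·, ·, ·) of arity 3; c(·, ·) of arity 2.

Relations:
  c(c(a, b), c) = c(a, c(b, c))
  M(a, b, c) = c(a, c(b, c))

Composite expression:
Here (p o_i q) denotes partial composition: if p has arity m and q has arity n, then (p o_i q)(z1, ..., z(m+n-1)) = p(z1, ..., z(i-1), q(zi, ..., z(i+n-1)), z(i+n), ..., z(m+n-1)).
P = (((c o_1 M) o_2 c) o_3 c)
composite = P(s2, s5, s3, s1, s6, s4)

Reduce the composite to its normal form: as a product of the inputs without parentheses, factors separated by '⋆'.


s2 ⋆ s5 ⋆ s3 ⋆ s1 ⋆ s6 ⋆ s4
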